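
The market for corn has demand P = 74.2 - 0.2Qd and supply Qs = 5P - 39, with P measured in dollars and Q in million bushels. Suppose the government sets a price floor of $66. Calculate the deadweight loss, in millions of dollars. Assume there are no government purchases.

3125

Rearranging demand gives Qd = 371 - 5P. Setting quantity demanded equal to quantity supplied, 371 - 5P = 5P - 39, gives P* = 41 and Q* = 166.
Because the floor (66) lies above the market-clearing price, it is binding.
At P = 66: Qd = 371 - 5·66 = 41 and Qs = 5·66 - 39 = 291.
Quantity traded falls to 41. At Q = 41 the demand price is (371 - 41)/5 = 66 and the supply price is (39 + 41)/5 = 16.
Deadweight loss = ½ · (66 - 16) · (166 - 41) = ½ · 50 · 125 = 3125.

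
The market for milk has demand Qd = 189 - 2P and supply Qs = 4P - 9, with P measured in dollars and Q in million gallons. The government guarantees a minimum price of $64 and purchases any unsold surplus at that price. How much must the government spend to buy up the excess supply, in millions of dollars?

11904

In a free market, 189 - 2P = 4P - 9 gives the equilibrium P* = 33, Q* = 123.
Since 64 > 33, the floor is binding.
At P = 64: Qd = 189 - 2·64 = 61 and Qs = 4·64 - 9 = 247.
Surplus = Qs - Qd = 186.
Government expenditure = surplus × support price = 186 × 64 = 11904.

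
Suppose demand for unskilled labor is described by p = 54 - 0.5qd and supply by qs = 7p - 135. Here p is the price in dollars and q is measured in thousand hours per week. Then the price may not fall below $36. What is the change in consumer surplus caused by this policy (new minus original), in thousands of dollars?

-405

Rearranging demand gives qd = 108 - 2p. Setting quantity demanded equal to quantity supplied, 108 - 2p = 7p - 135, gives p* = 27 and q* = 54.
The floor of 36 is above the equilibrium price 27, so it binds.
At p = 36: qd = 108 - 2·36 = 36 and qs = 7·36 - 135 = 117.
Consumer surplus without the control is ½ · (54 - 27) · 54 = 729.
With the floor, consumers buy 36 units at 36, so CS = ½ · (54 - 36) · 36 = 324.
Change in consumer surplus = 324 - 729 = -405.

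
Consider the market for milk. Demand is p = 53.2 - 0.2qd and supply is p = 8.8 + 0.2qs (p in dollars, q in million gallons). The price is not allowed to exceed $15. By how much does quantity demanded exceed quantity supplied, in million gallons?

160

Rearranging demand gives qd = 266 - 5p; rearranging supply gives qs = 5p - 44. Setting quantity demanded equal to quantity supplied, 266 - 5p = 5p - 44, gives p* = 31 and q* = 111.
The ceiling of 15 is below the equilibrium price 31, so it binds.
At p = 15: qd = 266 - 5·15 = 191 and qs = 5·15 - 44 = 31.
Shortage = qd - qs = 191 - 31 = 160.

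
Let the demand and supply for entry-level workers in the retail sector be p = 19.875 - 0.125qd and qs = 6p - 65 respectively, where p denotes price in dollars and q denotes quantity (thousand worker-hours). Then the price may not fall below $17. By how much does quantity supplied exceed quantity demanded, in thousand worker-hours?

14

Rearranging demand gives qd = 159 - 8p. In a free market, 159 - 8p = 6p - 65 gives the equilibrium p* = 16, q* = 31.
Because the floor (17) lies above the market-clearing price, it is binding.
At p = 17: qd = 159 - 8·17 = 23 and qs = 6·17 - 65 = 37.
Surplus = qs - qd = 37 - 23 = 14.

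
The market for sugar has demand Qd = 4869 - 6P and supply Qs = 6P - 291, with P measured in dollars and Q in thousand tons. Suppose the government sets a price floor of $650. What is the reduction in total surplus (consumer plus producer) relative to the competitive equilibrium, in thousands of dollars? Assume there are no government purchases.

290400

Equilibrium: 4869 - 6P = 6P - 291, so 5160 = 12P and P* = 430, Q* = 2289.
Because the floor (650) lies above the market-clearing price, it is binding.
At P = 650: Qd = 4869 - 6·650 = 969 and Qs = 6·650 - 291 = 3609.
Quantity traded falls to 969. At Q = 969 the demand price is (4869 - 969)/6 = 650 and the supply price is (291 + 969)/6 = 210.
Deadweight loss = ½ · (650 - 210) · (2289 - 969) = ½ · 440 · 1320 = 290400.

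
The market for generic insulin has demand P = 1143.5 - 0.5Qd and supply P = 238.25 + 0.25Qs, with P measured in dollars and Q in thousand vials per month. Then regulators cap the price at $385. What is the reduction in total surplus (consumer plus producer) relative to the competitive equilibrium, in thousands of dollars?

144150

Rearranging demand gives Qd = 2287 - 2P; rearranging supply gives Qs = 4P - 953. In a free market, 2287 - 2P = 4P - 953 gives the equilibrium P* = 540, Q* = 1207.
Because the ceiling (385) lies below the market-clearing price, it is binding.
At P = 385: Qd = 2287 - 2·385 = 1517 and Qs = 4·385 - 953 = 587.
Quantity traded falls to 587. At Q = 587 the demand price is (2287 - 587)/2 = 850 and the supply price is (953 + 587)/4 = 385.
Deadweight loss = ½ · (850 - 385) · (1207 - 587) = ½ · 465 · 620 = 144150.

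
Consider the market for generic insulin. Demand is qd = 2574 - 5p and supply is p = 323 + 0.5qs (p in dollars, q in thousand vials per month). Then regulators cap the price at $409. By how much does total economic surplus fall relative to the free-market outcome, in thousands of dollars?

Rearranging supply gives qs = 2p - 646. Without the control the market clears where 2574 - 5p = 2p - 646, i.e. p* = 460 and q* = 274.
The ceiling of 409 is below the equilibrium price 460, so it binds.
At p = 409: qd = 2574 - 5·409 = 529 and qs = 2·409 - 646 = 172.
Quantity traded falls to 172. At q = 172 the demand price is (2574 - 172)/5 = 480.4 and the supply price is (646 + 172)/2 = 409.
Deadweight loss = ½ · (480.4 - 409) · (274 - 172) = ½ · 71.4 · 102 = 3641.4.

3641.4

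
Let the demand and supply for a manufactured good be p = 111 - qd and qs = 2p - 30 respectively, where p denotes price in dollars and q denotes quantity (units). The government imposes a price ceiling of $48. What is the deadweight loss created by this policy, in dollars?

Rearranging demand gives qd = 111 - p. Setting quantity demanded equal to quantity supplied, 111 - p = 2p - 30, gives p* = 47 and q* = 64.
Since 48 is above p* = 47, the ceiling does not bind and the free-market outcome prevails.
Since the control does not bind, no trades are prevented and deadweight loss is zero.

0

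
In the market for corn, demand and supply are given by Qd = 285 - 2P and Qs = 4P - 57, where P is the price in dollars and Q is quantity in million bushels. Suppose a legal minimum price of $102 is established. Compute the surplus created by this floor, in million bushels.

In a free market, 285 - 2P = 4P - 57 gives the equilibrium P* = 57, Q* = 171.
Because the floor (102) lies above the market-clearing price, it is binding.
At P = 102: Qd = 285 - 2·102 = 81 and Qs = 4·102 - 57 = 351.
Surplus = Qs - Qd = 351 - 81 = 270.

270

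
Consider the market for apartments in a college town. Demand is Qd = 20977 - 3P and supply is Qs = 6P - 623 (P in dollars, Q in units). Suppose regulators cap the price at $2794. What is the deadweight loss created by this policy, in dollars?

In a free market, 20977 - 3P = 6P - 623 gives the equilibrium P* = 2400, Q* = 13777.
The ceiling of 2794 is above the equilibrium price 2400, so it is not binding; the market clears at P* = 2400, Q* = 13777.
Since the control does not bind, no trades are prevented and deadweight loss is zero.

0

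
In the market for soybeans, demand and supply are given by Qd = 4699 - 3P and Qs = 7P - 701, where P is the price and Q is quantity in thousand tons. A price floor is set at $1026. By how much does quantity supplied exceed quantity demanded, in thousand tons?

4860

Setting quantity demanded equal to quantity supplied, 4699 - 3P = 7P - 701, gives P* = 540 and Q* = 3079.
Since 1026 > 540, the floor is binding.
At P = 1026: Qd = 4699 - 3·1026 = 1621 and Qs = 7·1026 - 701 = 6481.
Surplus = Qs - Qd = 6481 - 1621 = 4860.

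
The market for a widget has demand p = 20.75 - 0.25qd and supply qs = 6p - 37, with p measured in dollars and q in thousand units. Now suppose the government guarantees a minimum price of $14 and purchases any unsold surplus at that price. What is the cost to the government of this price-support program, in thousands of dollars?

280

Rearranging demand gives qd = 83 - 4p. Equilibrium: 83 - 4p = 6p - 37, so 120 = 10p and p* = 12, q* = 35.
The floor of 14 is above the equilibrium price 12, so it binds.
At p = 14: qd = 83 - 4·14 = 27 and qs = 6·14 - 37 = 47.
Surplus = qs - qd = 20.
Government expenditure = surplus × support price = 20 × 14 = 280.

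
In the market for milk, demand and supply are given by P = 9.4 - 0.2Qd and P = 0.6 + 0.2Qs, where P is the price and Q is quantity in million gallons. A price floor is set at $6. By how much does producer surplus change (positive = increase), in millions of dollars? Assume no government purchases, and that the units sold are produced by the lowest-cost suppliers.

Rearranging demand gives Qd = 47 - 5P; rearranging supply gives Qs = 5P - 3. Equilibrium: 47 - 5P = 5P - 3, so 50 = 10P and P* = 5, Q* = 22.
The floor of 6 is above the equilibrium price 5, so it binds.
At P = 6: Qd = 47 - 5·6 = 17 and Qs = 5·6 - 3 = 27.
Producer surplus without the control is ½ · (5 - 0.6) · 22 = 48.4.
With the floor, 17 units are sold at 6. The supply price at Q = 17 is 4, so PS = ½ · [(6 - 0.6) + (6 - 4)] · 17 = 62.9.
Change in producer surplus = 62.9 - 48.4 = 14.5.

14.5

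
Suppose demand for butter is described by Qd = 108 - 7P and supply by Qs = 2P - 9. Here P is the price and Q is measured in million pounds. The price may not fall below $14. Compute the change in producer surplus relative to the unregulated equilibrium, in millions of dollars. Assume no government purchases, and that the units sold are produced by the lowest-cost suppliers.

-2.25

Without the control the market clears where 108 - 7P = 2P - 9, i.e. P* = 13 and Q* = 17.
Because the floor (14) lies above the market-clearing price, it is binding.
At P = 14: Qd = 108 - 7·14 = 10 and Qs = 2·14 - 9 = 19.
Producer surplus without the control is ½ · (13 - 4.5) · 17 = 72.25.
With the floor, 10 units are sold at 14. The supply price at Q = 10 is 9.5, so PS = ½ · [(14 - 4.5) + (14 - 9.5)] · 10 = 70.
Change in producer surplus = 70 - 72.25 = -2.25.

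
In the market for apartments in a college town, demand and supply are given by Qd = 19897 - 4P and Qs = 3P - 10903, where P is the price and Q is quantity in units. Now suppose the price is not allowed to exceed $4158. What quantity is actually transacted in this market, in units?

In a free market, 19897 - 4P = 3P - 10903 gives the equilibrium P* = 4400, Q* = 2297.
Because the ceiling (4158) lies below the market-clearing price, it is binding.
At P = 4158: Qd = 19897 - 4·4158 = 3265 and Qs = 3·4158 - 10903 = 1571.
The quantity actually transacted is the short side, supply: 1571.

1571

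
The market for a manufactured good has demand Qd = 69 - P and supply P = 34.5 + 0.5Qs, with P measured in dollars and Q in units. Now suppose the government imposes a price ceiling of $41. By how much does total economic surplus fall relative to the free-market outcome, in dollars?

75

Rearranging supply gives Qs = 2P - 69. In a free market, 69 - P = 2P - 69 gives the equilibrium P* = 46, Q* = 23.
Since 41 < 46, the ceiling is binding.
At P = 41: Qd = 69 - 41 = 28 and Qs = 2·41 - 69 = 13.
Quantity traded falls to 13. At Q = 13 the demand price is 69 - 13 = 56 and the supply price is (69 + 13)/2 = 41.
Deadweight loss = ½ · (56 - 41) · (23 - 13) = ½ · 15 · 10 = 75.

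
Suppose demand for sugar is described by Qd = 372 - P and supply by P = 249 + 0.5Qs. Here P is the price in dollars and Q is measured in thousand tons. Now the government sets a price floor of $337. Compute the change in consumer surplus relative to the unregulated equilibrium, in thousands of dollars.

Rearranging supply gives Qs = 2P - 498. Setting quantity demanded equal to quantity supplied, 372 - P = 2P - 498, gives P* = 290 and Q* = 82.
Because the floor (337) lies above the market-clearing price, it is binding.
At P = 337: Qd = 372 - 337 = 35 and Qs = 2·337 - 498 = 176.
Consumer surplus without the control is ½ · (372 - 290) · 82 = 3362.
With the floor, consumers buy 35 units at 337, so CS = ½ · (372 - 337) · 35 = 612.5.
Change in consumer surplus = 612.5 - 3362 = -2749.5.

-2749.5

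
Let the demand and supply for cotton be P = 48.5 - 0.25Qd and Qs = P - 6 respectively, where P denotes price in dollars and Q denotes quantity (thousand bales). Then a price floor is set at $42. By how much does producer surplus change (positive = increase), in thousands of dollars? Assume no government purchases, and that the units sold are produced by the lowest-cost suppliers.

20

Rearranging demand gives Qd = 194 - 4P. Without the control the market clears where 194 - 4P = P - 6, i.e. P* = 40 and Q* = 34.
Because the floor (42) lies above the market-clearing price, it is binding.
At P = 42: Qd = 194 - 4·42 = 26 and Qs = 42 - 6 = 36.
Producer surplus without the control is ½ · (40 - 6) · 34 = 578.
With the floor, 26 units are sold at 42. The supply price at Q = 26 is 32, so PS = ½ · [(42 - 6) + (42 - 32)] · 26 = 598.
Change in producer surplus = 598 - 578 = 20.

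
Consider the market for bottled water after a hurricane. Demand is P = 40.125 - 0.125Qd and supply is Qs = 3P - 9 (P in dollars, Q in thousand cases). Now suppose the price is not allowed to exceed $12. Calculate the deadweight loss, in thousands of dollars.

668.25

Rearranging demand gives Qd = 321 - 8P. Equilibrium: 321 - 8P = 3P - 9, so 330 = 11P and P* = 30, Q* = 81.
Since 12 < 30, the ceiling is binding.
At P = 12: Qd = 321 - 8·12 = 225 and Qs = 3·12 - 9 = 27.
Quantity traded falls to 27. At Q = 27 the demand price is (321 - 27)/8 = 36.75 and the supply price is (9 + 27)/3 = 12.
Deadweight loss = ½ · (36.75 - 12) · (81 - 27) = ½ · 24.75 · 54 = 668.25.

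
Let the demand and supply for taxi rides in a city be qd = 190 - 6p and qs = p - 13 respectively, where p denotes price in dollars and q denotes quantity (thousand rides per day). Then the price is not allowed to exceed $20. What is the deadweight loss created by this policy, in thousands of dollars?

Without the control the market clears where 190 - 6p = p - 13, i.e. p* = 29 and q* = 16.
The ceiling of 20 is below the equilibrium price 29, so it binds.
At p = 20: qd = 190 - 6·20 = 70 and qs = 20 - 13 = 7.
Quantity traded falls to 7. At q = 7 the demand price is (190 - 7)/6 = 30.5 and the supply price is 13 + 7 = 20.
Deadweight loss = ½ · (30.5 - 20) · (16 - 7) = ½ · 10.5 · 9 = 47.25.

47.25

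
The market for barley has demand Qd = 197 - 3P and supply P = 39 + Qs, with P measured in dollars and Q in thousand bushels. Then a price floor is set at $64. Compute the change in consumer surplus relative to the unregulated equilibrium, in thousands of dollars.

-62.5

Rearranging supply gives Qs = P - 39. In a free market, 197 - 3P = P - 39 gives the equilibrium P* = 59, Q* = 20.
Because the floor (64) lies above the market-clearing price, it is binding.
At P = 64: Qd = 197 - 3·64 = 5 and Qs = 64 - 39 = 25.
Consumer surplus without the control is ½ · (197/3 - 59) · 20 = 200/3.
With the floor, consumers buy 5 units at 64, so CS = ½ · (197/3 - 64) · 5 = 25/6.
Change in consumer surplus = 25/6 - 200/3 = -62.5.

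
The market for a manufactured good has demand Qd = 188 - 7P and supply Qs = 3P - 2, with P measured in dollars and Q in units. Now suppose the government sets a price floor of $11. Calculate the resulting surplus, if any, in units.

0

In a free market, 188 - 7P = 3P - 2 gives the equilibrium P* = 19, Q* = 55.
Since 11 is below P* = 19, the floor does not bind and the free-market outcome prevails.
Since the control does not bind, there is no surplus.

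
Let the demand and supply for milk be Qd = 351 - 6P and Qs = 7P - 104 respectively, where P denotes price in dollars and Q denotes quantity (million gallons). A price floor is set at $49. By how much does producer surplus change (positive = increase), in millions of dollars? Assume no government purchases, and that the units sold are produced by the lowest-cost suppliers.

294

Without the control the market clears where 351 - 6P = 7P - 104, i.e. P* = 35 and Q* = 141.
Since 49 > 35, the floor is binding.
At P = 49: Qd = 351 - 6·49 = 57 and Qs = 7·49 - 104 = 239.
Producer surplus without the control is ½ · (35 - 104/7) · 141 = 19881/14.
With the floor, 57 units are sold at 49. The supply price at Q = 57 is 23, so PS = ½ · [(49 - 104/7) + (49 - 23)] · 57 = 23997/14.
Change in producer surplus = 23997/14 - 19881/14 = 294.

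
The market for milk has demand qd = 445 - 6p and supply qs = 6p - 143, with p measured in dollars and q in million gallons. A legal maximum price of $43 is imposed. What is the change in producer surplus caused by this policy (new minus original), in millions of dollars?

Setting quantity demanded equal to quantity supplied, 445 - 6p = 6p - 143, gives p* = 49 and q* = 151.
Because the ceiling (43) lies below the market-clearing price, it is binding.
At p = 43: qd = 445 - 6·43 = 187 and qs = 6·43 - 143 = 115.
Producer surplus without the control is ½ · (49 - 143/6) · 151 = 22801/12.
With the ceiling, producers sell 115 units at 43, so PS = ½ · (43 - 143/6) · 115 = 13225/12.
Change in producer surplus = 13225/12 - 22801/12 = -798.

-798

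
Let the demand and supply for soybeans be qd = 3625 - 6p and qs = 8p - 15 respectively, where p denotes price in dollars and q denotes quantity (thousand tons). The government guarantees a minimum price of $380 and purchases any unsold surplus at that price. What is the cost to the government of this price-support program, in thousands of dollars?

Without the control the market clears where 3625 - 6p = 8p - 15, i.e. p* = 260 and q* = 2065.
The floor of 380 is above the equilibrium price 260, so it binds.
At p = 380: qd = 3625 - 6·380 = 1345 and qs = 8·380 - 15 = 3025.
Surplus = qs - qd = 1680.
Government expenditure = surplus × support price = 1680 × 380 = 638400.

638400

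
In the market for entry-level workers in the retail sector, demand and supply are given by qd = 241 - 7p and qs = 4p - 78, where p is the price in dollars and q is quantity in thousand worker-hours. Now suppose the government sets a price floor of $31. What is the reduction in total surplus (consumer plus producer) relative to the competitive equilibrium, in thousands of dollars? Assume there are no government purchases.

In a free market, 241 - 7p = 4p - 78 gives the equilibrium p* = 29, q* = 38.
The floor of 31 is above the equilibrium price 29, so it binds.
At p = 31: qd = 241 - 7·31 = 24 and qs = 4·31 - 78 = 46.
Quantity traded falls to 24. At q = 24 the demand price is (241 - 24)/7 = 31 and the supply price is (78 + 24)/4 = 25.5.
Deadweight loss = ½ · (31 - 25.5) · (38 - 24) = ½ · 5.5 · 14 = 38.5.

38.5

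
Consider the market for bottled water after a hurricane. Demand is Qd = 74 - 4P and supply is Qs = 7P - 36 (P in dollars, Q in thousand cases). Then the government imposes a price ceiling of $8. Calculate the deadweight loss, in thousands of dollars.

38.5

In a free market, 74 - 4P = 7P - 36 gives the equilibrium P* = 10, Q* = 34.
Because the ceiling (8) lies below the market-clearing price, it is binding.
At P = 8: Qd = 74 - 4·8 = 42 and Qs = 7·8 - 36 = 20.
Quantity traded falls to 20. At Q = 20 the demand price is (74 - 20)/4 = 13.5 and the supply price is (36 + 20)/7 = 8.
Deadweight loss = ½ · (13.5 - 8) · (34 - 20) = ½ · 5.5 · 14 = 38.5.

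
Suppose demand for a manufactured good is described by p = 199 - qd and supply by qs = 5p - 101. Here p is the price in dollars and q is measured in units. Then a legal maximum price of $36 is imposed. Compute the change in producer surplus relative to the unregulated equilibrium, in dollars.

-1596

Rearranging demand gives qd = 199 - p. Without the control the market clears where 199 - p = 5p - 101, i.e. p* = 50 and q* = 149.
Because the ceiling (36) lies below the market-clearing price, it is binding.
At p = 36: qd = 199 - 36 = 163 and qs = 5·36 - 101 = 79.
Producer surplus without the control is ½ · (50 - 20.2) · 149 = 2220.1.
With the ceiling, producers sell 79 units at 36, so PS = ½ · (36 - 20.2) · 79 = 624.1.
Change in producer surplus = 624.1 - 2220.1 = -1596.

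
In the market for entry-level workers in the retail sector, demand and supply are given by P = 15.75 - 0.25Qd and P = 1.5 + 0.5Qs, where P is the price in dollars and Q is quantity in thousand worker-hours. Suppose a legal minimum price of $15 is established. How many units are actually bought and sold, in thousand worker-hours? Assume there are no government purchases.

3

Rearranging demand gives Qd = 63 - 4P; rearranging supply gives Qs = 2P - 3. Equilibrium: 63 - 4P = 2P - 3, so 66 = 6P and P* = 11, Q* = 19.
The floor of 15 is above the equilibrium price 11, so it binds.
At P = 15: Qd = 63 - 4·15 = 3 and Qs = 2·15 - 3 = 27.
The quantity actually transacted is the short side, demand: 3.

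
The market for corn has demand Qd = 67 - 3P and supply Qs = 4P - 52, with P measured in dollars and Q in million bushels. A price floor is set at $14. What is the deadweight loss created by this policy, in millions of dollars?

0

In a free market, 67 - 3P = 4P - 52 gives the equilibrium P* = 17, Q* = 16.
The floor of 14 is below the equilibrium price 17, so it is not binding; the market clears at P* = 17, Q* = 16.
Since the control does not bind, no trades are prevented and deadweight loss is zero.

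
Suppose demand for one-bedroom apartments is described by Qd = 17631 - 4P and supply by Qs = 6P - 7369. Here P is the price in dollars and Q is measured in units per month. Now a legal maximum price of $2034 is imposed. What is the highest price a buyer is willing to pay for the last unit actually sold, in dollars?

3199

Setting quantity demanded equal to quantity supplied, 17631 - 4P = 6P - 7369, gives P* = 2500 and Q* = 7631.
The ceiling of 2034 is below the equilibrium price 2500, so it binds.
At P = 2034: Qd = 17631 - 4·2034 = 9495 and Qs = 6·2034 - 7369 = 4835.
Only 4835 units reach the market. On the demand curve, the marginal buyer's willingness to pay at Q = 4835 is (17631 - 4835)/4 = 3199.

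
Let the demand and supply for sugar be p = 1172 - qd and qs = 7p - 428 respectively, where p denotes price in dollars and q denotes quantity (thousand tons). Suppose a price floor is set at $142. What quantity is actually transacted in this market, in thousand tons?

972

Rearranging demand gives qd = 1172 - p. Without the control the market clears where 1172 - p = 7p - 428, i.e. p* = 200 and q* = 972.
Since 142 is below p* = 200, the floor does not bind and the free-market outcome prevails.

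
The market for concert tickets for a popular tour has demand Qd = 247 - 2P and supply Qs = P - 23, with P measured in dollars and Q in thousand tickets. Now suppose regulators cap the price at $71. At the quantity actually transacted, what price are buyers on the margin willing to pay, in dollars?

99.5

Equilibrium: 247 - 2P = P - 23, so 270 = 3P and P* = 90, Q* = 67.
Because the ceiling (71) lies below the market-clearing price, it is binding.
At P = 71: Qd = 247 - 2·71 = 105 and Qs = 71 - 23 = 48.
Only 48 units reach the market. On the demand curve, the marginal buyer's willingness to pay at Q = 48 is (247 - 48)/2 = 99.5.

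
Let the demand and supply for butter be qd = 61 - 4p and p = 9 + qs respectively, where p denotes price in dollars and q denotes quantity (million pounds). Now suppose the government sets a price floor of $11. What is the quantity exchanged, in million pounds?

Rearranging supply gives qs = p - 9. Without the control the market clears where 61 - 4p = p - 9, i.e. p* = 14 and q* = 5.
The floor of 11 is below the equilibrium price 14, so it is not binding; the market clears at p* = 14, q* = 5.

5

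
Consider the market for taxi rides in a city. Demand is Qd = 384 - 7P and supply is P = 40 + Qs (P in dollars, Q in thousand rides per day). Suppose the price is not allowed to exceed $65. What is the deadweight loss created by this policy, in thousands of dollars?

0

Rearranging supply gives Qs = P - 40. Setting quantity demanded equal to quantity supplied, 384 - 7P = P - 40, gives P* = 53 and Q* = 13.
The ceiling of 65 is above the equilibrium price 53, so it is not binding; the market clears at P* = 53, Q* = 13.
Since the control does not bind, no trades are prevented and deadweight loss is zero.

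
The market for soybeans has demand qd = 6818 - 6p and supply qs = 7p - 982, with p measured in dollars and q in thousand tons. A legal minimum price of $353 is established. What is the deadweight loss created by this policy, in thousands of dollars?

In a free market, 6818 - 6p = 7p - 982 gives the equilibrium p* = 600, q* = 3218.
Since 353 is below p* = 600, the floor does not bind and the free-market outcome prevails.
Since the control does not bind, no trades are prevented and deadweight loss is zero.

0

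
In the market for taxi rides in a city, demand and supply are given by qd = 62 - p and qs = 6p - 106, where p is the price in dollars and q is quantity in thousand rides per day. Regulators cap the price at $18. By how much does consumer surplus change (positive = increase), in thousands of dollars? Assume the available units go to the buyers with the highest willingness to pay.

Equilibrium: 62 - p = 6p - 106, so 168 = 7p and p* = 24, q* = 38.
Since 18 < 24, the ceiling is binding.
At p = 18: qd = 62 - 18 = 44 and qs = 6·18 - 106 = 2.
Consumer surplus without the control is ½ · (62 - 24) · 38 = 722.
With the ceiling, 2 units are sold at 18 (assume they go to the highest-value buyers). The demand price at q = 2 is 60, so CS = ½ · [(62 - 18) + (60 - 18)] · 2 = 86.
Change in consumer surplus = 86 - 722 = -636.

-636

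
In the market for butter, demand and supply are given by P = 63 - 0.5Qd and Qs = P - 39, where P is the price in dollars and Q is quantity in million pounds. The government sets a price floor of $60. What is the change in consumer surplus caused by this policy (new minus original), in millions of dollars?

-55

Rearranging demand gives Qd = 126 - 2P. Without the control the market clears where 126 - 2P = P - 39, i.e. P* = 55 and Q* = 16.
Because the floor (60) lies above the market-clearing price, it is binding.
At P = 60: Qd = 126 - 2·60 = 6 and Qs = 60 - 39 = 21.
Consumer surplus without the control is ½ · (63 - 55) · 16 = 64.
With the floor, consumers buy 6 units at 60, so CS = ½ · (63 - 60) · 6 = 9.
Change in consumer surplus = 9 - 64 = -55.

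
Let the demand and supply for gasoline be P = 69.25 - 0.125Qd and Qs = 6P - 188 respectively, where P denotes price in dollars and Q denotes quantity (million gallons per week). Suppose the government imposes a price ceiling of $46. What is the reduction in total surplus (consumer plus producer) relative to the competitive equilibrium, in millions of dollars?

257.25

Rearranging demand gives Qd = 554 - 8P. In a free market, 554 - 8P = 6P - 188 gives the equilibrium P* = 53, Q* = 130.
Because the ceiling (46) lies below the market-clearing price, it is binding.
At P = 46: Qd = 554 - 8·46 = 186 and Qs = 6·46 - 188 = 88.
Quantity traded falls to 88. At Q = 88 the demand price is (554 - 88)/8 = 58.25 and the supply price is (188 + 88)/6 = 46.
Deadweight loss = ½ · (58.25 - 46) · (130 - 88) = ½ · 12.25 · 42 = 257.25.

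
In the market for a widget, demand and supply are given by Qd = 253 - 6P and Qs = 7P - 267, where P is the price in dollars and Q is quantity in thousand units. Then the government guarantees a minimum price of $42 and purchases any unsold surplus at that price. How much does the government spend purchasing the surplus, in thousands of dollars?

1092

In a free market, 253 - 6P = 7P - 267 gives the equilibrium P* = 40, Q* = 13.
Because the floor (42) lies above the market-clearing price, it is binding.
At P = 42: Qd = 253 - 6·42 = 1 and Qs = 7·42 - 267 = 27.
Surplus = Qs - Qd = 26.
Government expenditure = surplus × support price = 26 × 42 = 1092.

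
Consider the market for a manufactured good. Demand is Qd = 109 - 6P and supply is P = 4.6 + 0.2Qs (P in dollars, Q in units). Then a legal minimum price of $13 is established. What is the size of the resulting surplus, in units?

Rearranging supply gives Qs = 5P - 23. Equilibrium: 109 - 6P = 5P - 23, so 132 = 11P and P* = 12, Q* = 37.
Because the floor (13) lies above the market-clearing price, it is binding.
At P = 13: Qd = 109 - 6·13 = 31 and Qs = 5·13 - 23 = 42.
Surplus = Qs - Qd = 42 - 31 = 11.

11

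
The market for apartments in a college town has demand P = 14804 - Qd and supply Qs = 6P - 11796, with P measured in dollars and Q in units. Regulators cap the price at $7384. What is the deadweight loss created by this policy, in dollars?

Rearranging demand gives Qd = 14804 - P. Without the control the market clears where 14804 - P = 6P - 11796, i.e. P* = 3800 and Q* = 11004.
Since 7384 is above P* = 3800, the ceiling does not bind and the free-market outcome prevails.
Since the control does not bind, no trades are prevented and deadweight loss is zero.

0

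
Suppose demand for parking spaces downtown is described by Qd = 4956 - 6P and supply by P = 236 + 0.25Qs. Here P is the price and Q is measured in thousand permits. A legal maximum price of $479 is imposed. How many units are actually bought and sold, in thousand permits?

972

Rearranging supply gives Qs = 4P - 944. Setting quantity demanded equal to quantity supplied, 4956 - 6P = 4P - 944, gives P* = 590 and Q* = 1416.
Because the ceiling (479) lies below the market-clearing price, it is binding.
At P = 479: Qd = 4956 - 6·479 = 2082 and Qs = 4·479 - 944 = 972.
The quantity actually transacted is the short side, supply: 972.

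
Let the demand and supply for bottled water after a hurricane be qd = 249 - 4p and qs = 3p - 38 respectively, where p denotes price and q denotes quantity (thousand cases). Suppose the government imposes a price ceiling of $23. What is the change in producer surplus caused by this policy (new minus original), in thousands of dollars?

-1044

Without the control the market clears where 249 - 4p = 3p - 38, i.e. p* = 41 and q* = 85.
The ceiling of 23 is below the equilibrium price 41, so it binds.
At p = 23: qd = 249 - 4·23 = 157 and qs = 3·23 - 38 = 31.
Producer surplus without the control is ½ · (41 - 38/3) · 85 = 7225/6.
With the ceiling, producers sell 31 units at 23, so PS = ½ · (23 - 38/3) · 31 = 961/6.
Change in producer surplus = 961/6 - 7225/6 = -1044.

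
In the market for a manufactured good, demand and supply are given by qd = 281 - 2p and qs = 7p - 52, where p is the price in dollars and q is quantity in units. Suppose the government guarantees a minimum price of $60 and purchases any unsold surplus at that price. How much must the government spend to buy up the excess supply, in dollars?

In a free market, 281 - 2p = 7p - 52 gives the equilibrium p* = 37, q* = 207.
Since 60 > 37, the floor is binding.
At p = 60: qd = 281 - 2·60 = 161 and qs = 7·60 - 52 = 368.
Surplus = qs - qd = 207.
Government expenditure = surplus × support price = 207 × 60 = 12420.

12420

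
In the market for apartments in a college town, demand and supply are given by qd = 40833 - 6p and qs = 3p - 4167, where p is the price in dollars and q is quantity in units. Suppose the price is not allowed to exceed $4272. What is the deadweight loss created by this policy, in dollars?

1192464

Equilibrium: 40833 - 6p = 3p - 4167, so 45000 = 9p and p* = 5000, q* = 10833.
The ceiling of 4272 is below the equilibrium price 5000, so it binds.
At p = 4272: qd = 40833 - 6·4272 = 15201 and qs = 3·4272 - 4167 = 8649.
Quantity traded falls to 8649. At q = 8649 the demand price is (40833 - 8649)/6 = 5364 and the supply price is (4167 + 8649)/3 = 4272.
Deadweight loss = ½ · (5364 - 4272) · (10833 - 8649) = ½ · 1092 · 2184 = 1192464.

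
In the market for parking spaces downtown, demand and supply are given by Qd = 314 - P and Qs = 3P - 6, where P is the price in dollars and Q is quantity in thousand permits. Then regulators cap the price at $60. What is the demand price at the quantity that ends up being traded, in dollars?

Setting quantity demanded equal to quantity supplied, 314 - P = 3P - 6, gives P* = 80 and Q* = 234.
Since 60 < 80, the ceiling is binding.
At P = 60: Qd = 314 - 60 = 254 and Qs = 3·60 - 6 = 174.
Only 174 units reach the market. On the demand curve, the marginal buyer's willingness to pay at Q = 174 is (314 - 174) = 140.

140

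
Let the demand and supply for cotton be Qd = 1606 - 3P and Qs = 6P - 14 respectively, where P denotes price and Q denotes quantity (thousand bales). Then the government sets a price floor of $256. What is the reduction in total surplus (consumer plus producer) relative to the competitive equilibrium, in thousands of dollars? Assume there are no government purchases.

12996

Setting quantity demanded equal to quantity supplied, 1606 - 3P = 6P - 14, gives P* = 180 and Q* = 1066.
Because the floor (256) lies above the market-clearing price, it is binding.
At P = 256: Qd = 1606 - 3·256 = 838 and Qs = 6·256 - 14 = 1522.
Quantity traded falls to 838. At Q = 838 the demand price is (1606 - 838)/3 = 256 and the supply price is (14 + 838)/6 = 142.
Deadweight loss = ½ · (256 - 142) · (1066 - 838) = ½ · 114 · 228 = 12996.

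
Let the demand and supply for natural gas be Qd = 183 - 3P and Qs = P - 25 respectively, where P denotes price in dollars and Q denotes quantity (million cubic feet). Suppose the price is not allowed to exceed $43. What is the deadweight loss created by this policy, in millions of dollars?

54

Setting quantity demanded equal to quantity supplied, 183 - 3P = P - 25, gives P* = 52 and Q* = 27.
The ceiling of 43 is below the equilibrium price 52, so it binds.
At P = 43: Qd = 183 - 3·43 = 54 and Qs = 43 - 25 = 18.
Quantity traded falls to 18. At Q = 18 the demand price is (183 - 18)/3 = 55 and the supply price is 25 + 18 = 43.
Deadweight loss = ½ · (55 - 43) · (27 - 18) = ½ · 12 · 9 = 54.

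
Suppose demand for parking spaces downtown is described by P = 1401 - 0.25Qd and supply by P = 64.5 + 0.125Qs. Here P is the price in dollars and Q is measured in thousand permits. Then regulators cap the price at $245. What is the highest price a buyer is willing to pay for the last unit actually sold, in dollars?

1040

Rearranging demand gives Qd = 5604 - 4P; rearranging supply gives Qs = 8P - 516. Setting quantity demanded equal to quantity supplied, 5604 - 4P = 8P - 516, gives P* = 510 and Q* = 3564.
Because the ceiling (245) lies below the market-clearing price, it is binding.
At P = 245: Qd = 5604 - 4·245 = 4624 and Qs = 8·245 - 516 = 1444.
Only 1444 units reach the market. On the demand curve, the marginal buyer's willingness to pay at Q = 1444 is (5604 - 1444)/4 = 1040.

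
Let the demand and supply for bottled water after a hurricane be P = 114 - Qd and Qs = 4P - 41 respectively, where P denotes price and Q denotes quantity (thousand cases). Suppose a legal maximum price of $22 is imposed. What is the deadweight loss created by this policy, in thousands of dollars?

Rearranging demand gives Qd = 114 - P. Without the control the market clears where 114 - P = 4P - 41, i.e. P* = 31 and Q* = 83.
The ceiling of 22 is below the equilibrium price 31, so it binds.
At P = 22: Qd = 114 - 22 = 92 and Qs = 4·22 - 41 = 47.
Quantity traded falls to 47. At Q = 47 the demand price is 114 - 47 = 67 and the supply price is (41 + 47)/4 = 22.
Deadweight loss = ½ · (67 - 22) · (83 - 47) = ½ · 45 · 36 = 810.

810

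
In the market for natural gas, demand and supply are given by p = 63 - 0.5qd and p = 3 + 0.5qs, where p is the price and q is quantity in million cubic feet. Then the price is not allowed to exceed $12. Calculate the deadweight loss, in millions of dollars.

882

Rearranging demand gives qd = 126 - 2p; rearranging supply gives qs = 2p - 6. Setting quantity demanded equal to quantity supplied, 126 - 2p = 2p - 6, gives p* = 33 and q* = 60.
Because the ceiling (12) lies below the market-clearing price, it is binding.
At p = 12: qd = 126 - 2·12 = 102 and qs = 2·12 - 6 = 18.
Quantity traded falls to 18. At q = 18 the demand price is (126 - 18)/2 = 54 and the supply price is (6 + 18)/2 = 12.
Deadweight loss = ½ · (54 - 12) · (60 - 18) = ½ · 42 · 42 = 882.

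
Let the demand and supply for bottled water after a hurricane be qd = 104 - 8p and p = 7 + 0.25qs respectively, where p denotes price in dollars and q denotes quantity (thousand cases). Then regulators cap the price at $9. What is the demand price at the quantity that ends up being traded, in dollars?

Rearranging supply gives qs = 4p - 28. Setting quantity demanded equal to quantity supplied, 104 - 8p = 4p - 28, gives p* = 11 and q* = 16.
Because the ceiling (9) lies below the market-clearing price, it is binding.
At p = 9: qd = 104 - 8·9 = 32 and qs = 4·9 - 28 = 8.
Only 8 units reach the market. On the demand curve, the marginal buyer's willingness to pay at q = 8 is (104 - 8)/8 = 12.

12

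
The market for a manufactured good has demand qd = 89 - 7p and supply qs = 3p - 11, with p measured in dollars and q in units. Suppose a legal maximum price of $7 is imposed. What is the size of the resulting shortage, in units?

30

Setting quantity demanded equal to quantity supplied, 89 - 7p = 3p - 11, gives p* = 10 and q* = 19.
Because the ceiling (7) lies below the market-clearing price, it is binding.
At p = 7: qd = 89 - 7·7 = 40 and qs = 3·7 - 11 = 10.
Shortage = qd - qs = 40 - 10 = 30.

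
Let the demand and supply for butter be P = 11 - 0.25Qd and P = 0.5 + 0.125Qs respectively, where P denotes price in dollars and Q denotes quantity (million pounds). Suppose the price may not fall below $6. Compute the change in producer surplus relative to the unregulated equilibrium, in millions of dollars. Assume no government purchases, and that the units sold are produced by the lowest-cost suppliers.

Rearranging demand gives Qd = 44 - 4P; rearranging supply gives Qs = 8P - 4. Setting quantity demanded equal to quantity supplied, 44 - 4P = 8P - 4, gives P* = 4 and Q* = 28.
The floor of 6 is above the equilibrium price 4, so it binds.
At P = 6: Qd = 44 - 4·6 = 20 and Qs = 8·6 - 4 = 44.
Producer surplus without the control is ½ · (4 - 0.5) · 28 = 49.
With the floor, 20 units are sold at 6. The supply price at Q = 20 is 3, so PS = ½ · [(6 - 0.5) + (6 - 3)] · 20 = 85.
Change in producer surplus = 85 - 49 = 36.

36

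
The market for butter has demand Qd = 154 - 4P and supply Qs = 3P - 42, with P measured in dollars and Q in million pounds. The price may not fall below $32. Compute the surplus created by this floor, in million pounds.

28

Without the control the market clears where 154 - 4P = 3P - 42, i.e. P* = 28 and Q* = 42.
Since 32 > 28, the floor is binding.
At P = 32: Qd = 154 - 4·32 = 26 and Qs = 3·32 - 42 = 54.
Surplus = Qs - Qd = 54 - 26 = 28.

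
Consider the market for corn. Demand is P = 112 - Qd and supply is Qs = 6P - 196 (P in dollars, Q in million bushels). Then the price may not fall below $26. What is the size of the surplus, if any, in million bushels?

0

Rearranging demand gives Qd = 112 - P. Without the control the market clears where 112 - P = 6P - 196, i.e. P* = 44 and Q* = 68.
Since 26 is below P* = 44, the floor does not bind and the free-market outcome prevails.
Since the control does not bind, there is no surplus.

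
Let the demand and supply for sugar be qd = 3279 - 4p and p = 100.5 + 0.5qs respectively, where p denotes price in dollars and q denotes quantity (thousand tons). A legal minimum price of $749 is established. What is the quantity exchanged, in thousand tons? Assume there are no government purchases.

Rearranging supply gives qs = 2p - 201. Without the control the market clears where 3279 - 4p = 2p - 201, i.e. p* = 580 and q* = 959.
Because the floor (749) lies above the market-clearing price, it is binding.
At p = 749: qd = 3279 - 4·749 = 283 and qs = 2·749 - 201 = 1297.
The quantity actually transacted is the short side, demand: 283.

283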